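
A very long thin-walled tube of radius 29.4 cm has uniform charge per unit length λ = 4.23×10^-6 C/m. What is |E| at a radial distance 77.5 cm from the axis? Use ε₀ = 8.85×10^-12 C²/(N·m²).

Choose a coaxial cylinder of radius r = 77.5 cm (arbitrary length L) as the Gaussian surface (r > 29.4 cm).
The full line charge is enclosed: λ_enc = 4.23×10^-6 C/m.
By Gauss's law (flux through the curved wall only), E·2πrL = λ_enc L/ε₀.
E = |λ_enc|/(2πε₀r) = (4.23×10^-6)/(2π·8.85×10^-12·0.775) = 9.82×10^4 N/C.

|E| = 9.82×10^4 V/m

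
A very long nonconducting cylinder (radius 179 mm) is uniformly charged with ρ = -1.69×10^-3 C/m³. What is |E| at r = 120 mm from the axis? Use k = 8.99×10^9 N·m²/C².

Choose a coaxial cylinder of radius r = 120 mm (arbitrary length L) as the Gaussian surface (r < R).
Charge inside radius r per length L is ρ·πr²·L, so λ_enc = ρπr² = -7.645e-5 C/m.
Applying ∮E·dA = Q_enc/ε₀ with the end caps contributing no flux:
E = 2k|λ_enc|/r = 2(8.99×10^9)(7.645×10^-5)/(0.12) = 1.15×10^7 N/C.

E = 1.15×10^7 V/m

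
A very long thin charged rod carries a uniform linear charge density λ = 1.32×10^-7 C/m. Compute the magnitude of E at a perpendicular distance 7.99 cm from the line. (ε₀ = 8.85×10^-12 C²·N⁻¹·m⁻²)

Take a coaxial cylindrical Gaussian surface of radius r = 7.99 cm and length L.
Q_enc = λL, so λ_enc = 1.32×10^-7 C/m.
By Gauss's law (flux through the curved wall only), E·2πrL = λ_enc L/ε₀.
E = |λ_enc|/(2πε₀r) = (1.32e-7)/(2π·8.85×10^-12·0.0799) = 2.97e4 N/C.

E = 2.97e4 N/C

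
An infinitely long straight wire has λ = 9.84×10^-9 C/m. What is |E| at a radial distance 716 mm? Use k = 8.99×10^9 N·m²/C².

247 N/C

Coaxial Gaussian cylinder, radius r = 716 mm, length L.
Q_enc = λL, so λ_enc = 9.84e-9 C/m.
Gauss's law: E·2πrL = λ_enc L/ε₀.
E = 2k|λ_enc|/r = 2(8.99×10^9)(9.84e-9)/(0.716) = 247 N/C.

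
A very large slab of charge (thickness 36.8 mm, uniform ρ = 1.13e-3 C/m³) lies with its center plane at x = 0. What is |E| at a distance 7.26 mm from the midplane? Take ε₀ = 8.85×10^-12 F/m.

By symmetry E is perpendicular to the slab. A Gaussian pillbox from −7.26 mm to +7.26 mm (face area A) lies entirely within the slab.
Q_enc = ρ·(2x)·A and flux = 2EA, so 2EA = 2ρxA/ε₀ ⇒ E = |ρ|x/ε₀.
E = (1.13×10^-3)(0.00726)/(8.85×10^-12) = 9.27e5 N/C.

|E| = 9.27e5 N/C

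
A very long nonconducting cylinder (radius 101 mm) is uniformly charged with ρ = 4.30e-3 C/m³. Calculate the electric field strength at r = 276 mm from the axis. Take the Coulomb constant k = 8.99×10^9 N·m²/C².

E = 8.98×10^6 V/m

Coaxial Gaussian cylinder, radius r = 276 mm, length L (r > 101 mm, full cross-section enclosed).
λ_enc = ρ·πR² = (4.30e-3)π(0.101)² = 1.378e-4 C/m.
Applying ∮E·dA = Q_enc/ε₀ with the end caps contributing no flux:
E = 2k|λ_enc|/r = 2(8.99×10^9)(1.378×10^-4)/(0.276) = 8.98×10^6 N/C.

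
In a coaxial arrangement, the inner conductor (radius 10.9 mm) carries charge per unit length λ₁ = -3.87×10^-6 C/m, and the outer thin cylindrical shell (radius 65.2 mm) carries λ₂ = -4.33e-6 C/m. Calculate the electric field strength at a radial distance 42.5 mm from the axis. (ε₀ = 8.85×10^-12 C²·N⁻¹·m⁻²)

By cylindrical symmetry E is radial; use a coaxial Gaussian cylinder of radius 42.5 mm and length L (between the conductors, 10.9 mm < r < 65.2 mm).
The shell at 65.2 mm lies outside the Gaussian surface, so λ_enc = λ₁ = -3.87e-6 C/m.
By Gauss's law (flux through the curved wall only), E·2πrL = λ_enc L/ε₀.
E = |λ_enc|/(2πε₀r) = (3.87×10^-6)/(2π·8.85×10^-12·0.0425) = 1.64e6 N/C.

E = 1.64e6 N/C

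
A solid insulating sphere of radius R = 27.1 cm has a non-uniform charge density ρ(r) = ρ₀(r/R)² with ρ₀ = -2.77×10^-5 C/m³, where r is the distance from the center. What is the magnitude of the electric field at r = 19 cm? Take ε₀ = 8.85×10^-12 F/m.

Use a concentric Gaussian sphere at r = 19 cm (r < R).
Q_enc = ∫₀^r ρ(r')·4πr'² dr' = (4πρ₀/R²) ∫₀^r r'^4 dr' = 4πρ₀ r^5/(5·R²) = -2.347×10^-7 C.
By Gauss's law, ∮E·dA = E·4πr² = Q_enc/ε₀.
E = |Q_enc|/(4πε₀r²) = (2.347e-7)/(4π·8.85×10^-12·(0.19)²) = 5.85e4 N/C.

5.85×10^4 N/C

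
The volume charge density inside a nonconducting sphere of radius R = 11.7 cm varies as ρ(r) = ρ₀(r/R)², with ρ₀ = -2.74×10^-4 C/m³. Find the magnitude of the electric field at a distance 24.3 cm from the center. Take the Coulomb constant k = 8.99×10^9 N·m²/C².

|E| = 1.68×10^5 V/m

Symmetry ⇒ E = E(r) r̂. Gaussian sphere of radius r = 24.3 cm (r > R, all charge enclosed).
Q_enc = 4π ∫₀^R ρ₀(r'/R)^2 r'² dr' = 4πρ₀R³/5 = -1.103×10^-6 C.
By Gauss's law, ∮E·dA = E·4πr² = Q_enc/ε₀.
E = k|Q_enc|/r² = (8.99×10^9)(1.103×10^-6)/(0.243)² = 1.68×10^5 N/C.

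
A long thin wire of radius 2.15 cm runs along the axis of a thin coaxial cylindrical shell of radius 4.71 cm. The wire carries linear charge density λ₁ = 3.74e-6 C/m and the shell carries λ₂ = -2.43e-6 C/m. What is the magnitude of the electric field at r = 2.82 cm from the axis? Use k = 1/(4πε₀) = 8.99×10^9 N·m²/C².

Choose a coaxial cylinder of radius r = 2.82 cm (arbitrary length L) as the Gaussian surface (between the conductors, 2.15 cm < r < 4.71 cm).
The shell at 4.71 cm lies outside the Gaussian surface, so λ_enc = λ₁ = 3.74e-6 C/m.
By Gauss's law (flux through the curved wall only), E·2πrL = λ_enc L/ε₀.
E = 2k|λ_enc|/r = 2(8.99×10^9)(3.74×10^-6)/(0.0282) = 2.38×10^6 N/C.

2.38×10^6 N/C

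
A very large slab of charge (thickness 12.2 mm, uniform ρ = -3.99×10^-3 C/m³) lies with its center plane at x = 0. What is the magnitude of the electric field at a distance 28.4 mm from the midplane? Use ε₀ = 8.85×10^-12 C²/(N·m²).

The point |x| = 28.4 mm lies outside the slab (half-thickness 0.0061 m). A symmetric pillbox spanning the full slab encloses Q_enc = ρ·d·A.
Flux = 2EA ⇒ E = |ρ|d/(2ε₀), independent of distance outside.
E = (3.99e-3)(0.0122)/(2·8.85×10^-12) = 2.75×10^6 N/C.

2.75×10^6 N/C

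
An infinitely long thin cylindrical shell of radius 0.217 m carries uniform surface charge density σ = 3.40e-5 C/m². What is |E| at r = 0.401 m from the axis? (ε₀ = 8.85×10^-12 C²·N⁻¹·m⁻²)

Coaxial Gaussian cylinder, radius r = 0.401 m, length L (r > 0.217 m).
The whole shell is enclosed: λ_enc = σ·2πR = (3.40e-5)·2π·(0.217) = 4.636×10^-5 C/m.
Applying ∮E·dA = Q_enc/ε₀ with the end caps contributing no flux:
E = |λ_enc|/(2πε₀r) = (4.636e-5)/(2π·8.85×10^-12·0.401) = 2.08×10^6 N/C.

E = 2.08e6 N/C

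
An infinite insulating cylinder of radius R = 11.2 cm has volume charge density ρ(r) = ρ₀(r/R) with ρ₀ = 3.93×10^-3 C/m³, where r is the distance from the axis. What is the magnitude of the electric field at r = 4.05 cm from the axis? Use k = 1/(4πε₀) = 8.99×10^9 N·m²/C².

Take a coaxial cylindrical Gaussian surface of radius r = 4.05 cm and length L (r < R).
Integrating ρ over the cross-section to radius r: λ_enc = (2πρ₀/R) ∫₀^r r'^2 dr' = 2πρ₀ r^3/(3·R) = 4.882×10^-6 C/m.
Gauss's law: E·2πrL = λ_enc L/ε₀.
E = 2k|λ_enc|/r = 2(8.99×10^9)(4.882e-6)/(0.0405) = 2.17×10^6 N/C.

E = 2.17×10^6 N/C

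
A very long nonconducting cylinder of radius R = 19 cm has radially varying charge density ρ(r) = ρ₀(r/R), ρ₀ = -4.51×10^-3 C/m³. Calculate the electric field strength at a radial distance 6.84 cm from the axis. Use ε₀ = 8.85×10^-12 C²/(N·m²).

E ≈ 4.18×10^6 V/m

Take a coaxial cylindrical Gaussian surface of radius r = 6.84 cm and length L (r < R).
λ_enc = ∫₀^r ρ(r')·2πr' dr' = (2πρ₀/R)·r^3/3 = -1.591×10^-5 C/m.
Applying ∮E·dA = Q_enc/ε₀ with the end caps contributing no flux:
E = |λ_enc|/(2πε₀r) = (1.591×10^-5)/(2π·8.85×10^-12·0.0684) = 4.18×10^6 N/C.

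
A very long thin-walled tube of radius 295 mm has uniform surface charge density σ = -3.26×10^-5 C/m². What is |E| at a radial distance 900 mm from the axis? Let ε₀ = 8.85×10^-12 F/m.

Coaxial Gaussian cylinder, radius r = 900 mm, length L (r > 295 mm).
The whole shell is enclosed: λ_enc = σ·2πR = (-3.26×10^-5)·2π·(0.295) = -6.043e-5 C/m.
Applying ∮E·dA = Q_enc/ε₀ with the end caps contributing no flux:
E = |λ_enc|/(2πε₀r) = (6.043×10^-5)/(2π·8.85×10^-12·0.9) = 1.21×10^6 N/C.

E = 1.21e6 N/C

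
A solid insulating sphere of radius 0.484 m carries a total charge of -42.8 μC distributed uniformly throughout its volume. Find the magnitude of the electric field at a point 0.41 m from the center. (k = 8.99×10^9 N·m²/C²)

|E| ≈ 1.39×10^6 V/m

Take a concentric spherical Gaussian surface of radius r = 0.41 m (r < R).
For a uniform sphere the enclosed fraction is (r/R)³, so Q_enc = (-42.8 μC)(0.41/0.484)³ = -2.602×10^-5 C.
Since E is radial and uniform over the Gaussian sphere, Φ = E·4πr² = Q_enc/ε₀.
E = k|Q_enc|/r² = (8.99×10^9)(2.602×10^-5)/(0.41)² = 1.39×10^6 N/C.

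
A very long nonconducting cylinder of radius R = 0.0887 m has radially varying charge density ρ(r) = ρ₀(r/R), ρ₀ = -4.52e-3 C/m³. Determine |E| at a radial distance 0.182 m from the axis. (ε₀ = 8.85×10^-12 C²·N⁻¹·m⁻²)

7.36×10^6 V/m

Coaxial Gaussian cylinder, radius r = 0.182 m, length L (r > R, full charge per length enclosed).
λ_enc = 2π ∫₀^R ρ₀(r'/R)^1 r' dr' = 2πρ₀R²/3 = -7.448e-5 C/m.
Gauss's law: E·2πrL = λ_enc L/ε₀.
E = |λ_enc|/(2πε₀r) = (7.448×10^-5)/(2π·8.85×10^-12·0.182) = 7.36×10^6 N/C.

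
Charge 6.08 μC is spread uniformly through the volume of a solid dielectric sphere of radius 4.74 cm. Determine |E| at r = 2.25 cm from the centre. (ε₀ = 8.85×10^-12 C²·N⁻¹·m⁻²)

E = 1.16×10^7 N/C

By spherical symmetry E is radial; choose a Gaussian sphere of radius r = 2.25 cm (r < R).
For a uniform sphere the enclosed fraction is (r/R)³, so Q_enc = (6.08 μC)(0.0225/0.0474)³ = 6.503×10^-7 C.
By Gauss's law, ∮E·dA = E·4πr² = Q_enc/ε₀.
E = |Q_enc|/(4πε₀r²) = (6.503×10^-7)/(4π·8.85×10^-12·(0.0225)²) = 1.16×10^7 N/C.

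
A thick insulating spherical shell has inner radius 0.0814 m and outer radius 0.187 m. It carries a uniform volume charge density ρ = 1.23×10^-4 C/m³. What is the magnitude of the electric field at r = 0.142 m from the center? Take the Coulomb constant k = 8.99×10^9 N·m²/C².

Symmetry ⇒ E = E(r) r̂. Gaussian sphere of radius r = 0.142 m (within the shell material, 0.0814 m < r < 0.187 m).
Only the shell between 0.0814 m and r is enclosed: Q_enc = ρ·(4π/3)(r³ − a³) = (1.23e-4)·(4π/3)·((0.142)³ − (0.0814)³) = 1.197×10^-6 C.
Applying ∮E·dA = Q_enc/ε₀ with Φ = E(4πr²):
E = k|Q_enc|/r² = (8.99×10^9)(1.197e-6)/(0.142)² = 5.34e5 N/C.

5.34×10^5 V/m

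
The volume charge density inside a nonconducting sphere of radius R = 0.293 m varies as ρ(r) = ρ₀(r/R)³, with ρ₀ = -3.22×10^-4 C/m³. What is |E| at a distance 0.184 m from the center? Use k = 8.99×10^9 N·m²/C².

|E| ≈ 2.76e5 N/C

By spherical symmetry E is radial; choose a Gaussian sphere of radius r = 0.184 m (r < R).
Integrate the density: Q_enc = 4π ∫₀^r ρ₀(r'/R)^3 r'² dr' = 4πρ₀ r^6/(6·R³) = -1.04e-6 C.
Gauss's law: E·4πr² = Q_enc/ε₀.
E = k|Q_enc|/r² = (8.99×10^9)(1.04×10^-6)/(0.184)² = 2.76×10^5 N/C.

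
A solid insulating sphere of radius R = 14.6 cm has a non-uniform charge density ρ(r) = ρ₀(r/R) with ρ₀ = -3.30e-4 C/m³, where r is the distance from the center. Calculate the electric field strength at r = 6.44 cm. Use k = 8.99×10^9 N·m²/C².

Symmetry ⇒ E = E(r) r̂. Gaussian sphere of radius r = 6.44 cm (r < R).
Q_enc = ∫₀^r ρ(r')·4πr'² dr' = (4πρ₀/R) ∫₀^r r'^3 dr' = 4πρ₀ r^4/(4·R) = -1.221×10^-7 C.
Gauss's law: E·4πr² = Q_enc/ε₀.
E = k|Q_enc|/r² = (8.99×10^9)(1.221×10^-7)/(0.0644)² = 2.65×10^5 N/C.

E ≈ 2.65e5 N/C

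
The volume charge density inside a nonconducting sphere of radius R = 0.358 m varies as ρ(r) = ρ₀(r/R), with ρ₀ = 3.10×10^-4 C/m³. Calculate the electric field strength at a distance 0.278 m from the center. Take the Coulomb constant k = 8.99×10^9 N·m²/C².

E ≈ 1.89×10^6 V/m

Symmetry ⇒ E = E(r) r̂. Gaussian sphere of radius r = 0.278 m (r < R).
Q_enc = ∫₀^r ρ(r')·4πr'² dr' = (4πρ₀/R) ∫₀^r r'^3 dr' = 4πρ₀ r^4/(4·R) = 1.625e-5 C.
By Gauss's law, ∮E·dA = E·4πr² = Q_enc/ε₀.
E = k|Q_enc|/r² = (8.99×10^9)(1.625×10^-5)/(0.278)² = 1.89e6 N/C.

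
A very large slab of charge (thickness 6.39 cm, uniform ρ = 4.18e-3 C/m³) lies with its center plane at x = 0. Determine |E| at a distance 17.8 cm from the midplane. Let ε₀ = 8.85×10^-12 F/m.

The point |x| = 17.8 cm lies outside the slab (half-thickness 0.03195 m). A symmetric pillbox spanning the full slab encloses Q_enc = ρ·d·A.
Flux = 2EA ⇒ E = |ρ|d/(2ε₀), independent of distance outside.
E = (4.18e-3)(0.0639)/(2·8.85×10^-12) = 1.51e7 N/C.

1.51×10^7 N/C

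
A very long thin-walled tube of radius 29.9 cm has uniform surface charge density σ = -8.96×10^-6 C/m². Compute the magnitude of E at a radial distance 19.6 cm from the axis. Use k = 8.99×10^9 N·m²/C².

E = 0 (no enclosed charge)

By cylindrical symmetry E is radial; use a coaxial Gaussian cylinder of radius 19.6 cm and length L (r < 29.9 cm, inside the shell).
No charge is enclosed, so Gauss's law gives E·2πrL = 0 ⇒ E = 0.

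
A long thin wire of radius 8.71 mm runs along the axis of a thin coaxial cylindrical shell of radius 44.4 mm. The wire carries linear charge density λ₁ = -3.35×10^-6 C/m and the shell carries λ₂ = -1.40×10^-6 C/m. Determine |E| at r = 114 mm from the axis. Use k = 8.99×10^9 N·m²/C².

Take a coaxial cylindrical Gaussian surface of radius r = 114 mm and length L (r > 44.4 mm, enclosing both).
λ_enc = λ₁ + λ₂ = (-3.35e-6) + (-1.40×10^-6) = -4.75e-6 C/m.
Applying ∮E·dA = Q_enc/ε₀ with the end caps contributing no flux:
E = 2k|λ_enc|/r = 2(8.99×10^9)(4.75×10^-6)/(0.114) = 7.49e5 N/C.

|E| = 7.49e5 N/C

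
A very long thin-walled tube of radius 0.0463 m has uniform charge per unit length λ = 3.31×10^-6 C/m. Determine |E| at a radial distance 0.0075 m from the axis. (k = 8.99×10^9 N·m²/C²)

By cylindrical symmetry E is radial; use a coaxial Gaussian cylinder of radius 0.0075 m and length L (r < 0.0463 m, inside the shell).
No charge is enclosed, so Gauss's law gives E·2πrL = 0 ⇒ E = 0.

|E| = 0 N/C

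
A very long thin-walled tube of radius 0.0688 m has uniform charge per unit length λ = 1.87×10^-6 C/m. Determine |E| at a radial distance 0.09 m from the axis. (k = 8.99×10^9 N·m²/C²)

|E| = 3.74×10^5 N/C

Choose a coaxial cylinder of radius r = 0.09 m (arbitrary length L) as the Gaussian surface (r > 0.0688 m).
The full line charge is enclosed: λ_enc = 1.87×10^-6 C/m.
Since E is radial and uniform over the curved surface, Φ = E·2πrL = Q_enc/ε₀ = λ_enc L/ε₀.
E = 2k|λ_enc|/r = 2(8.99×10^9)(1.87×10^-6)/(0.09) = 3.74×10^5 N/C.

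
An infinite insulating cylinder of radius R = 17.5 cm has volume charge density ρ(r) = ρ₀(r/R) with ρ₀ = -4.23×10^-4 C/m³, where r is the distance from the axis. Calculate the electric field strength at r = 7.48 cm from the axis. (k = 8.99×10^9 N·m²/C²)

5.09×10^5 V/m

Take a coaxial cylindrical Gaussian surface of radius r = 7.48 cm and length L (r < R).
Integrating ρ over the cross-section to radius r: λ_enc = (2πρ₀/R) ∫₀^r r'^2 dr' = 2πρ₀ r^3/(3·R) = -2.119×10^-6 C/m.
Gauss's law: E·2πrL = λ_enc L/ε₀.
E = 2k|λ_enc|/r = 2(8.99×10^9)(2.119e-6)/(0.0748) = 5.09×10^5 N/C.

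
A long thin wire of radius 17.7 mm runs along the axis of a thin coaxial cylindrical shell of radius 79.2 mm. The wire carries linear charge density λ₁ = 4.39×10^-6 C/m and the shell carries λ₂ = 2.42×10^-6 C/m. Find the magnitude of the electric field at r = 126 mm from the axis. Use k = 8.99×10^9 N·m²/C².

|E| = 9.72×10^5 N/C

Coaxial Gaussian cylinder, radius r = 126 mm, length L (r > 79.2 mm, enclosing both).
λ_enc = λ₁ + λ₂ = (4.39×10^-6) + (2.42×10^-6) = 6.81e-6 C/m.
By Gauss's law (flux through the curved wall only), E·2πrL = λ_enc L/ε₀.
E = 2k|λ_enc|/r = 2(8.99×10^9)(6.81×10^-6)/(0.126) = 9.72×10^5 N/C.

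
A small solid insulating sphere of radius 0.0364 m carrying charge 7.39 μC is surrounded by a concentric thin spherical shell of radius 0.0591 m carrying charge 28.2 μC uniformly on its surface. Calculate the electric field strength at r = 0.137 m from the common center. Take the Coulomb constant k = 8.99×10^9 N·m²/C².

1.70×10^7 V/m

By spherical symmetry E is radial; choose a Gaussian sphere of radius r = 0.137 m (r > 0.0591 m, enclosing both).
Q_enc = (7.39 μC) + (28.2 μC) = 3.559e-5 C.
Applying ∮E·dA = Q_enc/ε₀ with Φ = E(4πr²):
E = k|Q_enc|/r² = (8.99×10^9)(3.559×10^-5)/(0.137)² = 1.70e7 N/C.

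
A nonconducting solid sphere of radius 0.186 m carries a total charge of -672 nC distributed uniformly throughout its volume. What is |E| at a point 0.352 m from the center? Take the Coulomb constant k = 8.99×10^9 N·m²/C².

By spherical symmetry E is radial; choose a Gaussian sphere of radius r = 0.352 m (r > R, so the entire charge is enclosed).
Q_enc = -672 nC = -6.72×10^-7 C.
Since E is radial and uniform over the Gaussian sphere, Φ = E·4πr² = Q_enc/ε₀.
E = k|Q_enc|/r² = (8.99×10^9)(6.72×10^-7)/(0.352)² = 4.88e4 N/C.

E = 4.88×10^4 N/C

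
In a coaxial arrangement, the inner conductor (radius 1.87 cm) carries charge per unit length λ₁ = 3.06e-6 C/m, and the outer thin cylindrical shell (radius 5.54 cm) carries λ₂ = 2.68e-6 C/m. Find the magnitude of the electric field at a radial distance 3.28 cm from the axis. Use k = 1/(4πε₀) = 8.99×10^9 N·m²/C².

Choose a coaxial cylinder of radius r = 3.28 cm (arbitrary length L) as the Gaussian surface (between the conductors, 1.87 cm < r < 5.54 cm).
The shell at 5.54 cm lies outside the Gaussian surface, so λ_enc = λ₁ = 3.06×10^-6 C/m.
By Gauss's law (flux through the curved wall only), E·2πrL = λ_enc L/ε₀.
E = 2k|λ_enc|/r = 2(8.99×10^9)(3.06×10^-6)/(0.0328) = 1.68e6 N/C.

E ≈ 1.68e6 N/C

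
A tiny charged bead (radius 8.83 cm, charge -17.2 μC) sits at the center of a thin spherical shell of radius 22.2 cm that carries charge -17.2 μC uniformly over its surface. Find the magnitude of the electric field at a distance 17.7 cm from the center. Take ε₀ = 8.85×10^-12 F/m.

E = 4.94×10^6 V/m

Symmetry ⇒ E = E(r) r̂. Gaussian sphere of radius r = 17.7 cm (between the bodies, 8.83 cm < r < 22.2 cm).
Only the inner charge is enclosed; the outer shell contributes nothing inside itself. Q_enc = -17.2 μC = -1.72×10^-5 C.
By Gauss's law, ∮E·dA = E·4πr² = Q_enc/ε₀.
E = |Q_enc|/(4πε₀r²) = (1.72e-5)/(4π·8.85×10^-12·(0.177)²) = 4.94e6 N/C.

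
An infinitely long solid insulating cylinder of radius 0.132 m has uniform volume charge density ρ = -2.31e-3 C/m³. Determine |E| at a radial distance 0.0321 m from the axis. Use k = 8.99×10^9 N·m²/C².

Take a coaxial cylindrical Gaussian surface of radius r = 0.0321 m and length L (r < R).
Enclosed charge per unit length: λ_enc = ρ·πr² = (-2.31×10^-3)π(0.0321)² = -7.478×10^-6 C/m.
Applying ∮E·dA = Q_enc/ε₀ with the end caps contributing no flux:
E = 2k|λ_enc|/r = 2(8.99×10^9)(7.478×10^-6)/(0.0321) = 4.19×10^6 N/C.

|E| ≈ 4.19×10^6 N/C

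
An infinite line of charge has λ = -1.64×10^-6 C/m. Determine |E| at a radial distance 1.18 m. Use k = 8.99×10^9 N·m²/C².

E = 2.50×10^4 N/C

By cylindrical symmetry E is radial; use a coaxial Gaussian cylinder of radius 1.18 m and length L.
Q_enc = λL, so λ_enc = -1.64×10^-6 C/m.
Gauss's law: E·2πrL = λ_enc L/ε₀.
E = 2k|λ_enc|/r = 2(8.99×10^9)(1.64e-6)/(1.18) = 2.50×10^4 N/C.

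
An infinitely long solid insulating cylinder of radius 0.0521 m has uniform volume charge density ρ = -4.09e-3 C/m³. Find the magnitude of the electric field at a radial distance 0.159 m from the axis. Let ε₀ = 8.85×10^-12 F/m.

By cylindrical symmetry E is radial; use a coaxial Gaussian cylinder of radius 0.159 m and length L (r > 0.0521 m, full cross-section enclosed).
λ_enc = ρ·πR² = (-4.09×10^-3)π(0.0521)² = -3.488×10^-5 C/m.
Since E is radial and uniform over the curved surface, Φ = E·2πrL = Q_enc/ε₀ = λ_enc L/ε₀.
E = |λ_enc|/(2πε₀r) = (3.488×10^-5)/(2π·8.85×10^-12·0.159) = 3.94×10^6 N/C.

|E| ≈ 3.94×10^6 V/m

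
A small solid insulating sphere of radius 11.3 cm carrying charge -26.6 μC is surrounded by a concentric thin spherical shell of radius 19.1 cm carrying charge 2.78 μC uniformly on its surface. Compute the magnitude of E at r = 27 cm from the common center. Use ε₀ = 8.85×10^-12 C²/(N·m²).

Take a concentric spherical Gaussian surface of radius r = 27 cm (r > 19.1 cm, enclosing both).
Q_enc = (-26.6 μC) + (2.78 μC) = -2.382×10^-5 C.
Since E is radial and uniform over the Gaussian sphere, Φ = E·4πr² = Q_enc/ε₀.
E = |Q_enc|/(4πε₀r²) = (2.382e-5)/(4π·8.85×10^-12·(0.27)²) = 2.94×10^6 N/C.

2.94e6 N/C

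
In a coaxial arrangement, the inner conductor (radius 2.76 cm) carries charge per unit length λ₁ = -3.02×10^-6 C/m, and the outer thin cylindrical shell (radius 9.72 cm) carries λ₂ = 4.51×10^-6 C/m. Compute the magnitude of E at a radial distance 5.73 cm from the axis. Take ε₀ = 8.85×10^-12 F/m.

Take a coaxial cylindrical Gaussian surface of radius r = 5.73 cm and length L (between the conductors, 2.76 cm < r < 9.72 cm).
Only the inner wire is enclosed; the outer shell contributes nothing inside itself. λ_enc = λ₁ = -3.02×10^-6 C/m.
By Gauss's law (flux through the curved wall only), E·2πrL = λ_enc L/ε₀.
E = |λ_enc|/(2πε₀r) = (3.02×10^-6)/(2π·8.85×10^-12·0.0573) = 9.48e5 N/C.

E = 9.48×10^5 V/m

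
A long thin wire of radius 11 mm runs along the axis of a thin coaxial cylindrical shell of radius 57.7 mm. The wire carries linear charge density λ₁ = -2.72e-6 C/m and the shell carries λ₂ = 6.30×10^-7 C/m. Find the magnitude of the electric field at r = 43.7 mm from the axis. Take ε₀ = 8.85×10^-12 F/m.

Coaxial Gaussian cylinder, radius r = 43.7 mm, length L (between the conductors, 11 mm < r < 57.7 mm).
Only the inner wire is enclosed; the outer shell contributes nothing inside itself. λ_enc = λ₁ = -2.72e-6 C/m.
Since E is radial and uniform over the curved surface, Φ = E·2πrL = Q_enc/ε₀ = λ_enc L/ε₀.
E = |λ_enc|/(2πε₀r) = (2.72×10^-6)/(2π·8.85×10^-12·0.0437) = 1.12×10^6 N/C.

E = 1.12×10^6 N/C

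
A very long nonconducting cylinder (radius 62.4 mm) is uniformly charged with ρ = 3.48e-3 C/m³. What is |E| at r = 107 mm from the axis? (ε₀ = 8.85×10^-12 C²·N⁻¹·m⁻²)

7.15×10^6 V/m

By cylindrical symmetry E is radial; use a coaxial Gaussian cylinder of radius 107 mm and length L (r > 62.4 mm, full cross-section enclosed).
λ_enc = ρ·πR² = (3.48×10^-3)π(0.0624)² = 4.257×10^-5 C/m.
Gauss's law: E·2πrL = λ_enc L/ε₀.
E = |λ_enc|/(2πε₀r) = (4.257×10^-5)/(2π·8.85×10^-12·0.107) = 7.15×10^6 N/C.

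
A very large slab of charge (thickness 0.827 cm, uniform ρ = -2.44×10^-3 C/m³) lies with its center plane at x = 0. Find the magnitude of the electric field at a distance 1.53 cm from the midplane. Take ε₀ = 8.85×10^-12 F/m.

|E| = 1.14×10^6 N/C

The point |x| = 1.53 cm lies outside the slab (half-thickness 0.004135 m). A symmetric pillbox spanning the full slab encloses Q_enc = ρ·d·A.
Flux = 2EA ⇒ E = |ρ|d/(2ε₀), independent of distance outside.
E = (2.44e-3)(0.00827)/(2·8.85×10^-12) = 1.14×10^6 N/C.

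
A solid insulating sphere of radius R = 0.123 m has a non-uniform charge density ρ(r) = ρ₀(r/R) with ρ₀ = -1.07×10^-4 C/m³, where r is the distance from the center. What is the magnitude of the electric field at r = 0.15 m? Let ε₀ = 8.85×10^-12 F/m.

By spherical symmetry E is radial; choose a Gaussian sphere of radius r = 0.15 m (r > R, all charge enclosed).
Q_enc = 4π ∫₀^R ρ₀(r'/R)^1 r'² dr' = 4πρ₀R³/4 = -6.255×10^-7 C.
Applying ∮E·dA = Q_enc/ε₀ with Φ = E(4πr²):
E = |Q_enc|/(4πε₀r²) = (6.255e-7)/(4π·8.85×10^-12·(0.15)²) = 2.50e5 N/C.

|E| = 2.50×10^5 N/C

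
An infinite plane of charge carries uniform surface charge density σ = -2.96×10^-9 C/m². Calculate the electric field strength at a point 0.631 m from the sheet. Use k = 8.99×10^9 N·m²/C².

The symmetry is planar: E is normal to the sheet and the same magnitude on both sides. Take a pillbox straddling the sheet with end-cap area A.
Flux Φ = 2EA and Q_enc = σA, so 2EA = σA/ε₀ ⇒ E = |σ|/(2ε₀), independent of distance.
E = 2πk|σ| = 2π(8.99×10^9)(2.96×10^-9) = 167 N/C.

E = 167 V/m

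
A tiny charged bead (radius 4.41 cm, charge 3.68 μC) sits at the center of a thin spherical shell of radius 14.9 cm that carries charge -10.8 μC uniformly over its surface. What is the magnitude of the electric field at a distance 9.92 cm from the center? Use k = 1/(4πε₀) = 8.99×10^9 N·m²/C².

Symmetry ⇒ E = E(r) r̂. Gaussian sphere of radius r = 9.92 cm (between the bodies, 4.41 cm < r < 14.9 cm).
The shell at 14.9 cm lies outside the Gaussian surface, so Q_enc = 3.68 μC = 3.68×10^-6 C.
By Gauss's law, ∮E·dA = E·4πr² = Q_enc/ε₀.
E = k|Q_enc|/r² = (8.99×10^9)(3.68×10^-6)/(0.0992)² = 3.36e6 N/C.

E = 3.36×10^6 V/m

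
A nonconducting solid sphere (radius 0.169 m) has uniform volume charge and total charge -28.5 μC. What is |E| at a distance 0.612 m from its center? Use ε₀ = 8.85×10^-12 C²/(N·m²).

|E| = 6.84×10^5 V/m

Symmetry ⇒ E = E(r) r̂. Gaussian sphere of radius r = 0.612 m (r > R, so the entire charge is enclosed).
Q_enc = -28.5 μC = -2.85×10^-5 C.
Gauss's law: E·4πr² = Q_enc/ε₀.
E = |Q_enc|/(4πε₀r²) = (2.85×10^-5)/(4π·8.85×10^-12·(0.612)²) = 6.84×10^5 N/C.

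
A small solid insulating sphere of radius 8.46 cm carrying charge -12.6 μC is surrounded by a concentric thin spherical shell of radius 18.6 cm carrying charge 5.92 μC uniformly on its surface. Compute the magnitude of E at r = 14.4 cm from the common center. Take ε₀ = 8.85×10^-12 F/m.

E = 5.46×10^6 N/C

By spherical symmetry E is radial; choose a Gaussian sphere of radius r = 14.4 cm (between the bodies, 8.46 cm < r < 18.6 cm).
Only the inner charge is enclosed; the outer shell contributes nothing inside itself. Q_enc = -12.6 μC = -1.26×10^-5 C.
Gauss's law: E·4πr² = Q_enc/ε₀.
E = |Q_enc|/(4πε₀r²) = (1.26e-5)/(4π·8.85×10^-12·(0.144)²) = 5.46e6 N/C.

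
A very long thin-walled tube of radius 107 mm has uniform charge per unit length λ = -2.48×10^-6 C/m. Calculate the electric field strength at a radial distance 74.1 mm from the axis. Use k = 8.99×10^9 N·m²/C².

Coaxial Gaussian cylinder, radius r = 74.1 mm, length L (r < 107 mm, inside the shell).
All the surface charge lies outside this cylinder: Q_enc = 0, hence E = 0.

E = 0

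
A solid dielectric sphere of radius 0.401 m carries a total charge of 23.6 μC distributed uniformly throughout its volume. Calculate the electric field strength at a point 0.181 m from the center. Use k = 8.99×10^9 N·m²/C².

Take a concentric spherical Gaussian surface of radius r = 0.181 m (r < R).
Only the charge within r is enclosed: Q_enc = Q·(r/R)³ = (23.6 μC)·(0.181 m/0.401 m)³ = 2.17×10^-6 C.
By Gauss's law, ∮E·dA = E·4πr² = Q_enc/ε₀.
E = k|Q_enc|/r² = (8.99×10^9)(2.17e-6)/(0.181)² = 5.96e5 N/C.

E ≈ 5.96×10^5 N/C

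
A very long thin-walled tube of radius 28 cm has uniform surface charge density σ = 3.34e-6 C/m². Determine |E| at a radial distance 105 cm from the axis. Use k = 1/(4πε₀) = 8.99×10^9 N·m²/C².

Choose a coaxial cylinder of radius r = 105 cm (arbitrary length L) as the Gaussian surface (r > 28 cm).
The whole shell is enclosed: λ_enc = σ·2πR = (3.34×10^-6)·2π·(0.28) = 5.876×10^-6 C/m.
Applying ∮E·dA = Q_enc/ε₀ with the end caps contributing no flux:
E = 2k|λ_enc|/r = 2(8.99×10^9)(5.876e-6)/(1.05) = 1.01×10^5 N/C.

1.01×10^5 N/C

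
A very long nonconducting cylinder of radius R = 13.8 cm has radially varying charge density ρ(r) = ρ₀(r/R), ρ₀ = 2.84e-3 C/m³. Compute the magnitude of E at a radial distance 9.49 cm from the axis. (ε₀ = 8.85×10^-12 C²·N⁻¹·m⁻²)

6.98e6 N/C

Coaxial Gaussian cylinder, radius r = 9.49 cm, length L (r < R).
λ_enc = ∫₀^r ρ(r')·2πr' dr' = (2πρ₀/R)·r^3/3 = 3.684×10^-5 C/m.
By Gauss's law (flux through the curved wall only), E·2πrL = λ_enc L/ε₀.
E = |λ_enc|/(2πε₀r) = (3.684×10^-5)/(2π·8.85×10^-12·0.0949) = 6.98×10^6 N/C.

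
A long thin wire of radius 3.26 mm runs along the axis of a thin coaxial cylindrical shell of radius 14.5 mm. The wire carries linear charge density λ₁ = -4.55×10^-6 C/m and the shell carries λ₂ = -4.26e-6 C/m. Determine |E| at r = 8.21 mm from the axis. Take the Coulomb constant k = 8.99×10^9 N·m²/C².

9.96×10^6 N/C

Coaxial Gaussian cylinder, radius r = 8.21 mm, length L (between the conductors, 3.26 mm < r < 14.5 mm).
Only the inner wire is enclosed; the outer shell contributes nothing inside itself. λ_enc = λ₁ = -4.55×10^-6 C/m.
Gauss's law: E·2πrL = λ_enc L/ε₀.
E = 2k|λ_enc|/r = 2(8.99×10^9)(4.55e-6)/(0.00821) = 9.96e6 N/C.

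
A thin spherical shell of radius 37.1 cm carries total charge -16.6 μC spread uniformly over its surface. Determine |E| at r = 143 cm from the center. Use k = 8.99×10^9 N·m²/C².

Use a concentric Gaussian sphere at r = 143 cm (r > 37.1 cm).
The entire shell is enclosed: Q_enc = -1.66×10^-5 C.
By Gauss's law, ∮E·dA = E·4πr² = Q_enc/ε₀.
E = k|Q_enc|/r² = (8.99×10^9)(1.66e-5)/(1.43)² = 7.30×10^4 N/C.

|E| ≈ 7.30e4 N/C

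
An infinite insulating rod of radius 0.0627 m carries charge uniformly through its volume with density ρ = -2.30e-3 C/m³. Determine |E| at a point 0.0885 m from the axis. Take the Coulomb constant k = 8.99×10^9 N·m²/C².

E = 5.77×10^6 N/C

Take a coaxial cylindrical Gaussian surface of radius r = 0.0885 m and length L (r > 0.0627 m, full cross-section enclosed).
λ_enc = ρ·πR² = (-2.30×10^-3)π(0.0627)² = -2.841e-5 C/m.
Applying ∮E·dA = Q_enc/ε₀ with the end caps contributing no flux:
E = 2k|λ_enc|/r = 2(8.99×10^9)(2.841×10^-5)/(0.0885) = 5.77e6 N/C.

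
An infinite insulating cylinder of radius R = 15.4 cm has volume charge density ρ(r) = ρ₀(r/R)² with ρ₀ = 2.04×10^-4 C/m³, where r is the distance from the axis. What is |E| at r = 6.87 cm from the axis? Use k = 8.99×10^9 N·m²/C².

E = 7.88e4 N/C

By cylindrical symmetry E is radial; use a coaxial Gaussian cylinder of radius 6.87 cm and length L (r < R).
Integrating ρ over the cross-section to radius r: λ_enc = (2πρ₀/R²) ∫₀^r r'^3 dr' = 2πρ₀ r^4/(4·R²) = 3.01e-7 C/m.
Since E is radial and uniform over the curved surface, Φ = E·2πrL = Q_enc/ε₀ = λ_enc L/ε₀.
E = 2k|λ_enc|/r = 2(8.99×10^9)(3.01e-7)/(0.0687) = 7.88×10^4 N/C.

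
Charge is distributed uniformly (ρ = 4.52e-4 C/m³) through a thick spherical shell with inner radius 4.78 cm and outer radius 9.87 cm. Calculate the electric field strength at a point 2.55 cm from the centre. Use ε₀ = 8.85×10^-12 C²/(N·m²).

Use a concentric Gaussian sphere at r = 2.55 cm (r < 4.78 cm, inside the empty cavity).
Q_enc = 0 (all charge lies at larger r); Gauss's law gives E = 0.

|E| = 0 V/m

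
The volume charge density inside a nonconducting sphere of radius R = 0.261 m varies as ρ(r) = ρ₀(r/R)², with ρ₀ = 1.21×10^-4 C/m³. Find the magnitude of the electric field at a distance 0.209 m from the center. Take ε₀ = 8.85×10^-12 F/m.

Use a concentric Gaussian sphere at r = 0.209 m (r < R).
Integrate the density: Q_enc = 4π ∫₀^r ρ₀(r'/R)^2 r'² dr' = 4πρ₀ r^5/(5·R²) = 1.78×10^-6 C.
Since E is radial and uniform over the Gaussian sphere, Φ = E·4πr² = Q_enc/ε₀.
E = |Q_enc|/(4πε₀r²) = (1.78e-6)/(4π·8.85×10^-12·(0.209)²) = 3.66×10^5 N/C.

3.66×10^5 V/m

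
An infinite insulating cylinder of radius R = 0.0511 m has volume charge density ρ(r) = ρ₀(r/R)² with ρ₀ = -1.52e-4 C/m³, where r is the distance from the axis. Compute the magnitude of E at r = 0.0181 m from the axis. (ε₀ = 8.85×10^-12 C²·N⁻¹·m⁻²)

Coaxial Gaussian cylinder, radius r = 0.0181 m, length L (r < R).
λ_enc = ∫₀^r ρ(r')·2πr' dr' = (2πρ₀/R²)·r^4/4 = -9.814×10^-9 C/m.
Gauss's law: E·2πrL = λ_enc L/ε₀.
E = |λ_enc|/(2πε₀r) = (9.814×10^-9)/(2π·8.85×10^-12·0.0181) = 9.75e3 N/C.

E ≈ 9.75e3 V/m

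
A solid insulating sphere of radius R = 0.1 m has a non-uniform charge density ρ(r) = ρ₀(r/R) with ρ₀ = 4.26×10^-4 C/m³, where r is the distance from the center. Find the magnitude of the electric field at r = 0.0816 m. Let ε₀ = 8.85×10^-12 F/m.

Use a concentric Gaussian sphere at r = 0.0816 m (r < R).
Q_enc = ∫₀^r ρ(r')·4πr'² dr' = (4πρ₀/R) ∫₀^r r'^3 dr' = 4πρ₀ r^4/(4·R) = 5.934e-7 C.
Applying ∮E·dA = Q_enc/ε₀ with Φ = E(4πr²):
E = |Q_enc|/(4πε₀r²) = (5.934×10^-7)/(4π·8.85×10^-12·(0.0816)²) = 8.01×10^5 N/C.

|E| = 8.01×10^5 N/C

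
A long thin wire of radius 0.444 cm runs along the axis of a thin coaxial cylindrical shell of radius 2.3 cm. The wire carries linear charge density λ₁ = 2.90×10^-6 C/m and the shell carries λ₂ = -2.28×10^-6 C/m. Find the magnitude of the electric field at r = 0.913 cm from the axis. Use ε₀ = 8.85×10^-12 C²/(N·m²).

E ≈ 5.71×10^6 V/m

By cylindrical symmetry E is radial; use a coaxial Gaussian cylinder of radius 0.913 cm and length L (between the conductors, 0.444 cm < r < 2.3 cm).
The shell at 2.3 cm lies outside the Gaussian surface, so λ_enc = λ₁ = 2.90×10^-6 C/m.
Since E is radial and uniform over the curved surface, Φ = E·2πrL = Q_enc/ε₀ = λ_enc L/ε₀.
E = |λ_enc|/(2πε₀r) = (2.90e-6)/(2π·8.85×10^-12·0.00913) = 5.71×10^6 N/C.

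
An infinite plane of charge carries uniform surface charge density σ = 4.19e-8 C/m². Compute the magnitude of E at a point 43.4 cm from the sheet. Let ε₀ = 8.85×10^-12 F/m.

Choose a cylindrical pillbox piercing the sheet, end faces (area A) parallel to it.
Flux Φ = 2EA and Q_enc = σA, so 2EA = σA/ε₀ ⇒ E = |σ|/(2ε₀), independent of distance.
E = |σ|/(2ε₀) = (4.19e-8)/(2·8.85×10^-12) = 2.37×10^3 N/C.

2.37×10^3 N/C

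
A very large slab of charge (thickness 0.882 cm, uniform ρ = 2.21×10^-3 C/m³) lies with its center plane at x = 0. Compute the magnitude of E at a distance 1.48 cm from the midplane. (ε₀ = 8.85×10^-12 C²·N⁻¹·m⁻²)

The point |x| = 1.48 cm lies outside the slab (half-thickness 0.00441 m). A symmetric pillbox spanning the full slab encloses Q_enc = ρ·d·A.
Flux = 2EA ⇒ E = |ρ|d/(2ε₀), independent of distance outside.
E = (2.21×10^-3)(0.00882)/(2·8.85×10^-12) = 1.10×10^6 N/C.

|E| = 1.10×10^6 N/C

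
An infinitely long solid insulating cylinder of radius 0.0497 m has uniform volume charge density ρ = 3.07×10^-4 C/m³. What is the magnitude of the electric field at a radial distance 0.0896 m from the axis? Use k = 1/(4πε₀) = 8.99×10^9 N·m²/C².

4.78×10^5 N/C

Coaxial Gaussian cylinder, radius r = 0.0896 m, length L (r > 0.0497 m, full cross-section enclosed).
λ_enc = ρ·πR² = (3.07×10^-4)π(0.0497)² = 2.382×10^-6 C/m.
Since E is radial and uniform over the curved surface, Φ = E·2πrL = Q_enc/ε₀ = λ_enc L/ε₀.
E = 2k|λ_enc|/r = 2(8.99×10^9)(2.382×10^-6)/(0.0896) = 4.78e5 N/C.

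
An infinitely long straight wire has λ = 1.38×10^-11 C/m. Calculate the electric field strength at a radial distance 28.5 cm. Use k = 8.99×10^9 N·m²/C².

Coaxial Gaussian cylinder, radius r = 28.5 cm, length L.
Q_enc = λL, so λ_enc = 1.38×10^-11 C/m.
By Gauss's law (flux through the curved wall only), E·2πrL = λ_enc L/ε₀.
E = 2k|λ_enc|/r = 2(8.99×10^9)(1.38×10^-11)/(0.285) = 0.871 N/C.

|E| ≈ 0.871 V/m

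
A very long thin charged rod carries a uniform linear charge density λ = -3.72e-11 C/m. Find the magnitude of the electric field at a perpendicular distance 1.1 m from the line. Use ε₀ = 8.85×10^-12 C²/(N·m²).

Coaxial Gaussian cylinder, radius r = 1.1 m, length L.
Q_enc = λL, so λ_enc = -3.72×10^-11 C/m.
Gauss's law: E·2πrL = λ_enc L/ε₀.
E = |λ_enc|/(2πε₀r) = (3.72×10^-11)/(2π·8.85×10^-12·1.1) = 0.608 N/C.

0.608 V/m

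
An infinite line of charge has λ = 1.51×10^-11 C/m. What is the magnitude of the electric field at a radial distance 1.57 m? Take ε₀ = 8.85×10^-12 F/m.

|E| = 0.173 V/m

Coaxial Gaussian cylinder, radius r = 1.57 m, length L.
Q_enc = λL, so λ_enc = 1.51×10^-11 C/m.
Applying ∮E·dA = Q_enc/ε₀ with the end caps contributing no flux:
E = |λ_enc|/(2πε₀r) = (1.51×10^-11)/(2π·8.85×10^-12·1.57) = 0.173 N/C.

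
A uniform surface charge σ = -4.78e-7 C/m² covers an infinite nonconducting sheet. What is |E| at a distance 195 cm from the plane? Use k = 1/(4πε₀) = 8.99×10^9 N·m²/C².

Choose a cylindrical pillbox piercing the sheet, end faces (area A) parallel to it.
Flux Φ = 2EA and Q_enc = σA, so 2EA = σA/ε₀ ⇒ E = |σ|/(2ε₀), independent of distance.
E = 2πk|σ| = 2π(8.99×10^9)(4.78×10^-7) = 2.70×10^4 N/C.

2.70e4 V/m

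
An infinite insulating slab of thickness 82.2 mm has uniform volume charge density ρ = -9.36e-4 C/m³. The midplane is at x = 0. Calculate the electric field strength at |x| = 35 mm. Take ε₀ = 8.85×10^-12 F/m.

By symmetry E is perpendicular to the slab. A Gaussian pillbox from −35 mm to +35 mm (face area A) lies entirely within the slab.
Q_enc = ρ·(2x)·A and flux = 2EA, so 2EA = 2ρxA/ε₀ ⇒ E = |ρ|x/ε₀.
E = (9.36e-4)(0.035)/(8.85×10^-12) = 3.70e6 N/C.

E = 3.70e6 N/C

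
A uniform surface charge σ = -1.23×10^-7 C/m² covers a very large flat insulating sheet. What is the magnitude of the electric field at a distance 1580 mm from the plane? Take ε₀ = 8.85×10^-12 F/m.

6.95e3 N/C

The symmetry is planar: E is normal to the sheet and the same magnitude on both sides. Take a pillbox straddling the sheet with end-cap area A.
Flux Φ = 2EA and Q_enc = σA, so 2EA = σA/ε₀ ⇒ E = |σ|/(2ε₀), independent of distance.
E = |σ|/(2ε₀) = (1.23×10^-7)/(2·8.85×10^-12) = 6.95×10^3 N/C.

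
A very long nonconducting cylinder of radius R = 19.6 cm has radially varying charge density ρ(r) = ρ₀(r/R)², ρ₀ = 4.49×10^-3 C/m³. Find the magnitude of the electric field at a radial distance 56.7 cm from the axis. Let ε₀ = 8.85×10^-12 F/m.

E ≈ 8.59×10^6 N/C

Coaxial Gaussian cylinder, radius r = 56.7 cm, length L (r > R, full charge per length enclosed).
λ_enc = 2π ∫₀^R ρ₀(r'/R)^2 r' dr' = 2πρ₀R²/4 = 2.709×10^-4 C/m.
Applying ∮E·dA = Q_enc/ε₀ with the end caps contributing no flux:
E = |λ_enc|/(2πε₀r) = (2.709e-4)/(2π·8.85×10^-12·0.567) = 8.59e6 N/C.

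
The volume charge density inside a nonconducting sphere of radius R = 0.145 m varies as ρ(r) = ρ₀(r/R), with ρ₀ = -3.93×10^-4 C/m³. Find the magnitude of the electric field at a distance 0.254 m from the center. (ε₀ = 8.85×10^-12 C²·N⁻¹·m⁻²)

Symmetry ⇒ E = E(r) r̂. Gaussian sphere of radius r = 0.254 m (r > R, all charge enclosed).
Q_enc = 4π ∫₀^R ρ₀(r'/R)^1 r'² dr' = 4πρ₀R³/4 = -3.764e-6 C.
Applying ∮E·dA = Q_enc/ε₀ with Φ = E(4πr²):
E = |Q_enc|/(4πε₀r²) = (3.764×10^-6)/(4π·8.85×10^-12·(0.254)²) = 5.25×10^5 N/C.

|E| = 5.25e5 N/C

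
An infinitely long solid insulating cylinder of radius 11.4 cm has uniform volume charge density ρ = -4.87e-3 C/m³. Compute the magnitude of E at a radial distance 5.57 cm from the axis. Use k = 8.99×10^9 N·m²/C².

1.53×10^7 N/C

Choose a coaxial cylinder of radius r = 5.57 cm (arbitrary length L) as the Gaussian surface (r < R).
Enclosed charge per unit length: λ_enc = ρ·πr² = (-4.87×10^-3)π(0.0557)² = -4.747×10^-5 C/m.
Since E is radial and uniform over the curved surface, Φ = E·2πrL = Q_enc/ε₀ = λ_enc L/ε₀.
E = 2k|λ_enc|/r = 2(8.99×10^9)(4.747×10^-5)/(0.0557) = 1.53×10^7 N/C.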